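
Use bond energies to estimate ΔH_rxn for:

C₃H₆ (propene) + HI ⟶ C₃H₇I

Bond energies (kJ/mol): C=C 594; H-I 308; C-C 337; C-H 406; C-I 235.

Bonds broken (reactants):
  C-C: 1 × 337 = 337
  C-H: 6 × 406 = 2436
  C=C: 1 × 594 = 594
  H-I: 1 × 308 = 308
  Σ(broken) = 3675 kJ
Bonds formed (products):
  C-C: 2 × 337 = 674
  C-H: 7 × 406 = 2842
  C-I: 1 × 235 = 235
  Σ(formed) = 3751 kJ
ΔH = Σ(broken) − Σ(formed) = 3675 − 3751 = −76 kJ

ΔH ≈ −76 kJ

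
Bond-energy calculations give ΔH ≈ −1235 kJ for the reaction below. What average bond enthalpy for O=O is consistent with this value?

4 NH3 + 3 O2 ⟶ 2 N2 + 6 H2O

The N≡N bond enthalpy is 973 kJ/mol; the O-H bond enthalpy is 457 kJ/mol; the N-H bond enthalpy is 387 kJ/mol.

D(O=O) ≈ 517 kJ/mol

Let D be the O=O bond energy.
Σ(broken) = 12×387 + 3×D = 4644 + 3D
Σ(formed) = 2×973 + 12×457 = 7430
ΔH = Σ(broken) − Σ(formed) = (4644 + 3D) − (7430) = −2786 + 3D
Setting this equal to −1235 kJ gives 3D = 1551, so D = 517 kJ/mol.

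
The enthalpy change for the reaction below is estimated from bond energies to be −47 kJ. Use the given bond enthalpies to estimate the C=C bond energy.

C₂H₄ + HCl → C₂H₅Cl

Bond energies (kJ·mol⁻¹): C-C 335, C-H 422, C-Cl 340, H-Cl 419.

D(C=C) ≈ 631 kJ/mol

Let D be the C=C bond energy.
Σ(broken) = 4×422 + 1×D + 1×419 = 2107 + D
Σ(formed) = 1×335 + 1×340 + 5×422 = 2785
ΔH = Σ(broken) − Σ(formed) = (2107 + D) − (2785) = −678 + D
Setting this equal to −47 kJ gives D = 631 kJ/mol.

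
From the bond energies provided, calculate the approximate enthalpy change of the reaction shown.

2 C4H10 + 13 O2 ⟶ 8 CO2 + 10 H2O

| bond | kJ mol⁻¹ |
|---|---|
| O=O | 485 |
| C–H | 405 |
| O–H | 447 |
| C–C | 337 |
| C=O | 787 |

ΔH ≈ −5105 kJ

Bonds broken (reactants):
  C–C: 6 × 337 = 2022
  C–H: 20 × 405 = 8100
  O=O: 13 × 485 = 6305
  Σ(broken) = 16427 kJ
Bonds formed (products):
  C=O: 16 × 787 = 12592
  O–H: 20 × 447 = 8940
  Σ(formed) = 21532 kJ
ΔH = Σ(broken) − Σ(formed) = 16427 − 21532 = −5105 kJ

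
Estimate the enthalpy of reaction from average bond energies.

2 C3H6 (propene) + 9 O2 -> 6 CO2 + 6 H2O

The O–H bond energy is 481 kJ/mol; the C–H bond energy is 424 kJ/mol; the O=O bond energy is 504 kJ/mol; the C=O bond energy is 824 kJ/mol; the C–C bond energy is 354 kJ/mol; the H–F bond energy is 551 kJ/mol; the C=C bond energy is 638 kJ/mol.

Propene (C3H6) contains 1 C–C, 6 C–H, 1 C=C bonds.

Bonds broken (reactants):
  C–C: 2 × 354 = 708
  C–H: 12 × 424 = 5088
  C=C: 2 × 638 = 1276
  O=O: 9 × 504 = 4536
  Σ(broken) = 11608 kJ
Bonds formed (products):
  C=O: 12 × 824 = 9888
  O–H: 12 × 481 = 5772
  Σ(formed) = 15660 kJ
ΔH = Σ(broken) − Σ(formed) = 11608 − 15660 = −4052 kJ

ΔH ≈ −4052 kJ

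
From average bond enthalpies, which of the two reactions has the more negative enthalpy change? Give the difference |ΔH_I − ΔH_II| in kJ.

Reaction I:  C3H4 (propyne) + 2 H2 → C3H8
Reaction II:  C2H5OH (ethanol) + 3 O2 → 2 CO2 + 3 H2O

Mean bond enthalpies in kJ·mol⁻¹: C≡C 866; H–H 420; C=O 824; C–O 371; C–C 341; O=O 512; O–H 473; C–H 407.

Reaction II, by 1115 kJ

Reaction I:
  Bonds broken (reactants):
    C≡C: 1 × 866 = 866
    C–C: 1 × 341 = 341
    C–H: 4 × 407 = 1628
    H–H: 2 × 420 = 840
    Σ(broken) = 3675 kJ
  Bonds formed (products):
    C–C: 2 × 341 = 682
    C–H: 8 × 407 = 3256
    Σ(formed) = 3938 kJ
  ΔH_I = 3675 − 3938 = −263 kJ
Reaction II:
  Bonds broken (reactants):
    C–C: 1 × 341 = 341
    C–H: 5 × 407 = 2035
    C–O: 1 × 371 = 371
    O–H: 1 × 473 = 473
    O=O: 3 × 512 = 1536
    Σ(broken) = 4756 kJ
  Bonds formed (products):
    C=O: 4 × 824 = 3296
    O–H: 6 × 473 = 2838
    Σ(formed) = 6134 kJ
  ΔH_II = 4756 − 6134 = −1378 kJ
ΔH_I − ΔH_II = +1115 kJ, so reaction II has the more negative ΔH; |ΔH_I − ΔH_II| = 1115 kJ.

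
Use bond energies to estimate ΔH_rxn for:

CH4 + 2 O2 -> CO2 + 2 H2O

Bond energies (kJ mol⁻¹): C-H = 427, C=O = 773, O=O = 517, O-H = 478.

ΔH ≈ −716 kJ

Bonds broken (reactants):
  C-H: 4 × 427 = 1708
  O=O: 2 × 517 = 1034
  Σ(broken) = 2742 kJ
Bonds formed (products):
  C=O: 2 × 773 = 1546
  O-H: 4 × 478 = 1912
  Σ(formed) = 3458 kJ
ΔH = Σ(broken) − Σ(formed) = 2742 − 3458 = −716 kJ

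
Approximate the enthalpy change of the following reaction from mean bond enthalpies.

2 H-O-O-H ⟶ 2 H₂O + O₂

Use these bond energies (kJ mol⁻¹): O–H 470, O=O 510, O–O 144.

ΔH ≈ −222 kJ

Bonds broken (reactants):
  O–H: 4 × 470 = 1880
  O–O: 2 × 144 = 288
  Σ(broken) = 2168 kJ
Bonds formed (products):
  O–H: 4 × 470 = 1880
  O=O: 1 × 510 = 510
  Σ(formed) = 2390 kJ
ΔH = Σ(broken) − Σ(formed) = 2168 − 2390 = −222 kJ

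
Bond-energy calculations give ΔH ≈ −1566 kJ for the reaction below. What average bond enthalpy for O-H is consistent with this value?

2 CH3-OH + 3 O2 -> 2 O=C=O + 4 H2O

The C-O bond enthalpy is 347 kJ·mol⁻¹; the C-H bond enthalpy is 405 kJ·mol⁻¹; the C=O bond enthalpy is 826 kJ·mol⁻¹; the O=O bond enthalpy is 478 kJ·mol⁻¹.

D(O-H) ≈ 470 kJ/mol

Let D be the O-H bond energy.
Σ(broken) = 6×405 + 2×347 + 2×D + 3×478 = 4558 + 2D
Σ(formed) = 4×826 + 8×D = 3304 + 8D
ΔH = Σ(broken) − Σ(formed) = (4558 + 2D) − (3304 + 8D) = +1254 − 6D
Setting this equal to −1566 kJ gives 6D = 2820, so D = 470 kJ/mol.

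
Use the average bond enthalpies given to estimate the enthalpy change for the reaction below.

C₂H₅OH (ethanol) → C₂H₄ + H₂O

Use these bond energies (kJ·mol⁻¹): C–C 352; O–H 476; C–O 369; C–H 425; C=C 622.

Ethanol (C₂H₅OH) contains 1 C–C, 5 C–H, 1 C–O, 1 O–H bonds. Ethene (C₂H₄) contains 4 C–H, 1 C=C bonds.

Bonds broken (reactants):
  C–C: 1 × 352 = 352
  C–H: 5 × 425 = 2125
  C–O: 1 × 369 = 369
  O–H: 1 × 476 = 476
  Σ(broken) = 3322 kJ
Bonds formed (products):
  C–H: 4 × 425 = 1700
  C=C: 1 × 622 = 622
  O–H: 2 × 476 = 952
  Σ(formed) = 3274 kJ
ΔH = Σ(broken) − Σ(formed) = 3322 − 3274 = +48 kJ

ΔH ≈ +48 kJ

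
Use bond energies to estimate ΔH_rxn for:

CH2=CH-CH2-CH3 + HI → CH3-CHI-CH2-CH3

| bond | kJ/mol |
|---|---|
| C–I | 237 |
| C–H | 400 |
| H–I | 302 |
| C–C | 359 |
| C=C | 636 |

Bonds broken (reactants):
  C–C: 2 × 359 = 718
  C–H: 8 × 400 = 3200
  C=C: 1 × 636 = 636
  H–I: 1 × 302 = 302
  Σ(broken) = 4856 kJ
Bonds formed (products):
  C–C: 3 × 359 = 1077
  C–H: 9 × 400 = 3600
  C–I: 1 × 237 = 237
  Σ(formed) = 4914 kJ
ΔH = Σ(broken) − Σ(formed) = 4856 − 4914 = −58 kJ

ΔH ≈ −58 kJ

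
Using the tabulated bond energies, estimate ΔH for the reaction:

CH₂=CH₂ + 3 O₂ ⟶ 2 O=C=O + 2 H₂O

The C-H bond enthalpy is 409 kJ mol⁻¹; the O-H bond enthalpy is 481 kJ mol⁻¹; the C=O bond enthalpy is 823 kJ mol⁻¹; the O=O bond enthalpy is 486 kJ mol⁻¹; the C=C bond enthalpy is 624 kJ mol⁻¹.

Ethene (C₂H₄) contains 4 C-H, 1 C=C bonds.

ΔH ≈ −1498 kJ

Bonds broken (reactants):
  C-H: 4 × 409 = 1636
  C=C: 1 × 624 = 624
  O=O: 3 × 486 = 1458
  Σ(broken) = 3718 kJ
Bonds formed (products):
  C=O: 4 × 823 = 3292
  O-H: 4 × 481 = 1924
  Σ(formed) = 5216 kJ
ΔH = Σ(broken) − Σ(formed) = 3718 − 5216 = −1498 kJ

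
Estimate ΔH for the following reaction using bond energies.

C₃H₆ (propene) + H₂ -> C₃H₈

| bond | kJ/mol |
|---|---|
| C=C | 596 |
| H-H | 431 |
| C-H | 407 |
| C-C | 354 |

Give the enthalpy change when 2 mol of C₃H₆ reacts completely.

ΔH = −282 kJ

Bonds broken (reactants):
  C-C: 1 × 354 = 354
  C-H: 6 × 407 = 2442
  C=C: 1 × 596 = 596
  H-H: 1 × 431 = 431
  Σ(broken) = 3823 kJ
Bonds formed (products):
  C-C: 2 × 354 = 708
  C-H: 8 × 407 = 3256
  Σ(formed) = 3964 kJ
ΔH = Σ(broken) − Σ(formed) = 3823 − 3964 = −141 kJ
For 2× the reaction as written: 2 × (−141) = −282 kJ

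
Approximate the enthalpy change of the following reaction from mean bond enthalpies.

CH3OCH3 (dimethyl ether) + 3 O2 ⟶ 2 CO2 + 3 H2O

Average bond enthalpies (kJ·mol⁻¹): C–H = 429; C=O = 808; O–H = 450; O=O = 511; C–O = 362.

Bonds broken (reactants):
  C–H: 6 × 429 = 2574
  C–O: 2 × 362 = 724
  O=O: 3 × 511 = 1533
  Σ(broken) = 4831 kJ
Bonds formed (products):
  C=O: 4 × 808 = 3232
  O–H: 6 × 450 = 2700
  Σ(formed) = 5932 kJ
ΔH = Σ(broken) − Σ(formed) = 4831 − 5932 = −1101 kJ

ΔH ≈ −1101 kJ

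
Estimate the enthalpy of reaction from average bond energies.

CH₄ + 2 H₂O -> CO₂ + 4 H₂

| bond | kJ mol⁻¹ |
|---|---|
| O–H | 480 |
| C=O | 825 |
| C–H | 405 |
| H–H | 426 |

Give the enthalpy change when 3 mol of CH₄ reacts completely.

Bonds broken (reactants):
  C–H: 4 × 405 = 1620
  O–H: 4 × 480 = 1920
  Σ(broken) = 3540 kJ
Bonds formed (products):
  C=O: 2 × 825 = 1650
  H–H: 4 × 426 = 1704
  Σ(formed) = 3354 kJ
ΔH = Σ(broken) − Σ(formed) = 3540 − 3354 = +186 kJ
For 3× the reaction as written: 3 × (+186) = +558 kJ

ΔH = +558 kJ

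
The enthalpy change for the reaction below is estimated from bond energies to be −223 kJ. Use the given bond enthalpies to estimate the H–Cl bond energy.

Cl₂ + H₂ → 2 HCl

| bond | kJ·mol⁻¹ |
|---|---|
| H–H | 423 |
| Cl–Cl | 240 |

Let D be the H–Cl bond energy.
Σ(broken) = 1×240 + 1×423 = 663
Σ(formed) = 2×D = 2D
ΔH = Σ(broken) − Σ(formed) = (663) − (2D) = +663 − 2D
Setting this equal to −223 kJ gives 2D = 886, so D = 443 kJ/mol.

D(H–Cl) ≈ 443 kJ/mol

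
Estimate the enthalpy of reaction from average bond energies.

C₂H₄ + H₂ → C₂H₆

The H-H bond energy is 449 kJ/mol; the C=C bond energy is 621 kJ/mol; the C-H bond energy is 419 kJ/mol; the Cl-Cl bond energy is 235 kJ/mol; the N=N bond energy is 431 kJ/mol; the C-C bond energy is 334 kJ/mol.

ΔH ≈ −102 kJ

Bonds broken (reactants):
  C-H: 4 × 419 = 1676
  C=C: 1 × 621 = 621
  H-H: 1 × 449 = 449
  Σ(broken) = 2746 kJ
Bonds formed (products):
  C-C: 1 × 334 = 334
  C-H: 6 × 419 = 2514
  Σ(formed) = 2848 kJ
ΔH = Σ(broken) − Σ(formed) = 2746 − 2848 = −102 kJ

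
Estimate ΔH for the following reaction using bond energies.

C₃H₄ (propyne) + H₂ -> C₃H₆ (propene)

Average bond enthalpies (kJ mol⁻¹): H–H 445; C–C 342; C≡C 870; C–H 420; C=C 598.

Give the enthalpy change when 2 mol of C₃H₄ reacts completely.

ΔH = −246 kJ

Bonds broken (reactants):
  C≡C: 1 × 870 = 870
  C–C: 1 × 342 = 342
  C–H: 4 × 420 = 1680
  H–H: 1 × 445 = 445
  Σ(broken) = 3337 kJ
Bonds formed (products):
  C–C: 1 × 342 = 342
  C–H: 6 × 420 = 2520
  C=C: 1 × 598 = 598
  Σ(formed) = 3460 kJ
ΔH = Σ(broken) − Σ(formed) = 3337 − 3460 = −123 kJ
For 2× the reaction as written: 2 × (−123) = −246 kJ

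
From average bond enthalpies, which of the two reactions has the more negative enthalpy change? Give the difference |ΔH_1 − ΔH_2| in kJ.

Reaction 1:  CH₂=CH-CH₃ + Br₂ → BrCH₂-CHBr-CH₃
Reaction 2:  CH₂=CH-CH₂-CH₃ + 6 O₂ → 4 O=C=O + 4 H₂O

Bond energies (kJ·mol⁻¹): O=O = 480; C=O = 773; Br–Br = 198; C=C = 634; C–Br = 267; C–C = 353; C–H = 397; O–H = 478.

Reaction 2, by 2557 kJ

Reaction 1:
  Bonds broken (reactants):
    Br–Br: 1 × 198 = 198
    C–C: 1 × 353 = 353
    C–H: 6 × 397 = 2382
    C=C: 1 × 634 = 634
    Σ(broken) = 3567 kJ
  Bonds formed (products):
    C–Br: 2 × 267 = 534
    C–C: 2 × 353 = 706
    C–H: 6 × 397 = 2382
    Σ(formed) = 3622 kJ
  ΔH_1 = 3567 − 3622 = −55 kJ
Reaction 2:
  Bonds broken (reactants):
    C–C: 2 × 353 = 706
    C–H: 8 × 397 = 3176
    C=C: 1 × 634 = 634
    O=O: 6 × 480 = 2880
    Σ(broken) = 7396 kJ
  Bonds formed (products):
    C=O: 8 × 773 = 6184
    O–H: 8 × 478 = 3824
    Σ(formed) = 10008 kJ
  ΔH_2 = 7396 − 10008 = −2612 kJ
ΔH_1 − ΔH_2 = +2557 kJ, so reaction 2 has the more negative ΔH; |ΔH_1 − ΔH_2| = 2557 kJ.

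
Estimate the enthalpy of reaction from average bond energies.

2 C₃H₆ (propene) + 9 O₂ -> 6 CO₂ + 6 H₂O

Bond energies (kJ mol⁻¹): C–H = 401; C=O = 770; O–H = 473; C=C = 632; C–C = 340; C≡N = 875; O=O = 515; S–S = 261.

Bonds broken (reactants):
  C–C: 2 × 340 = 680
  C–H: 12 × 401 = 4812
  C=C: 2 × 632 = 1264
  O=O: 9 × 515 = 4635
  Σ(broken) = 11391 kJ
Bonds formed (products):
  C=O: 12 × 770 = 9240
  O–H: 12 × 473 = 5676
  Σ(formed) = 14916 kJ
ΔH = Σ(broken) − Σ(formed) = 11391 − 14916 = −3525 kJ

ΔH ≈ −3525 kJ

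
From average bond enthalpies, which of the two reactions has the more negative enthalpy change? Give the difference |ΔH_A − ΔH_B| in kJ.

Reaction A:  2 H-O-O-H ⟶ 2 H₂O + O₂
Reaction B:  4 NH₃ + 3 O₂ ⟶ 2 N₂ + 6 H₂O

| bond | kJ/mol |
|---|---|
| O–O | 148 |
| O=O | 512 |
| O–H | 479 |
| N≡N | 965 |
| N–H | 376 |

Reaction B, by 1414 kJ

Reaction A:
  Bonds broken (reactants):
    O–H: 4 × 479 = 1916
    O–O: 2 × 148 = 296
    Σ(broken) = 2212 kJ
  Bonds formed (products):
    O–H: 4 × 479 = 1916
    O=O: 1 × 512 = 512
    Σ(formed) = 2428 kJ
  ΔH_A = 2212 − 2428 = −216 kJ
Reaction B:
  Bonds broken (reactants):
    N–H: 12 × 376 = 4512
    O=O: 3 × 512 = 1536
    Σ(broken) = 6048 kJ
  Bonds formed (products):
    N≡N: 2 × 965 = 1930
    O–H: 12 × 479 = 5748
    Σ(formed) = 7678 kJ
  ΔH_B = 6048 − 7678 = −1630 kJ
ΔH_A − ΔH_B = +1414 kJ, so reaction B has the more negative ΔH; |ΔH_A − ΔH_B| = 1414 kJ.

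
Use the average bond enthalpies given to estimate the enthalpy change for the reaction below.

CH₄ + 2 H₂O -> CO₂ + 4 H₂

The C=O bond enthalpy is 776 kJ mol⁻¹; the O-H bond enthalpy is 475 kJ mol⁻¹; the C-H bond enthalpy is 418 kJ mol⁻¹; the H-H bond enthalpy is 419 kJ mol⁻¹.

ΔH ≈ +344 kJ

Bonds broken (reactants):
  C-H: 4 × 418 = 1672
  O-H: 4 × 475 = 1900
  Σ(broken) = 3572 kJ
Bonds formed (products):
  C=O: 2 × 776 = 1552
  H-H: 4 × 419 = 1676
  Σ(formed) = 3228 kJ
ΔH = Σ(broken) − Σ(formed) = 3572 − 3228 = +344 kJ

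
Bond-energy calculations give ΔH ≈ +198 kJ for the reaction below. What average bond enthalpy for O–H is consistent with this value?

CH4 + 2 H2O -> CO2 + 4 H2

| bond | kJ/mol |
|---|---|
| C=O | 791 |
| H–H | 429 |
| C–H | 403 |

D(O–H) ≈ 471 kJ/mol

Let D be the O–H bond energy.
Σ(broken) = 4×403 + 4×D = 1612 + 4D
Σ(formed) = 2×791 + 4×429 = 3298
ΔH = Σ(broken) − Σ(formed) = (1612 + 4D) − (3298) = −1686 + 4D
Setting this equal to +198 kJ gives 4D = 1884, so D = 471 kJ/mol.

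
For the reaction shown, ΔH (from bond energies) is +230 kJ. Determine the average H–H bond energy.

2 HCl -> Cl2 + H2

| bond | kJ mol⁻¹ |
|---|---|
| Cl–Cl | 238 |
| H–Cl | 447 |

D(H–H) ≈ 426 kJ/mol

Let D be the H–H bond energy.
Σ(broken) = 2×447 = 894
Σ(formed) = 1×238 + 1×D = 238 + D
ΔH = Σ(broken) − Σ(formed) = (894) − (238 + D) = +656 − D
Setting this equal to +230 kJ gives D = 426 kJ/mol.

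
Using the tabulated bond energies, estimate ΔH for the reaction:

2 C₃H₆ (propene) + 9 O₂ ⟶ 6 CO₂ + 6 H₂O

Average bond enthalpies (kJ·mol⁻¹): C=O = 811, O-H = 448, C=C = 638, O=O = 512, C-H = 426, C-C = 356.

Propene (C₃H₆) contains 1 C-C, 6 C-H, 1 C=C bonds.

ΔH ≈ −3400 kJ

Bonds broken (reactants):
  C-C: 2 × 356 = 712
  C-H: 12 × 426 = 5112
  C=C: 2 × 638 = 1276
  O=O: 9 × 512 = 4608
  Σ(broken) = 11708 kJ
Bonds formed (products):
  C=O: 12 × 811 = 9732
  O-H: 12 × 448 = 5376
  Σ(formed) = 15108 kJ
ΔH = Σ(broken) − Σ(formed) = 11708 − 15108 = −3400 kJ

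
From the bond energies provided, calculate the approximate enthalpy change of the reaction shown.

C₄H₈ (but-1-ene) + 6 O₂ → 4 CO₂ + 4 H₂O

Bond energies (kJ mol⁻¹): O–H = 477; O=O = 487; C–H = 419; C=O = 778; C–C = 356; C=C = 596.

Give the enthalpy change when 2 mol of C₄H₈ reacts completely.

ΔH = −4916 kJ

Bonds broken (reactants):
  C–C: 2 × 356 = 712
  C–H: 8 × 419 = 3352
  C=C: 1 × 596 = 596
  O=O: 6 × 487 = 2922
  Σ(broken) = 7582 kJ
Bonds formed (products):
  C=O: 8 × 778 = 6224
  O–H: 8 × 477 = 3816
  Σ(formed) = 10040 kJ
ΔH = Σ(broken) − Σ(formed) = 7582 − 10040 = −2458 kJ
For 2× the reaction as written: 2 × (−2458) = −4916 kJ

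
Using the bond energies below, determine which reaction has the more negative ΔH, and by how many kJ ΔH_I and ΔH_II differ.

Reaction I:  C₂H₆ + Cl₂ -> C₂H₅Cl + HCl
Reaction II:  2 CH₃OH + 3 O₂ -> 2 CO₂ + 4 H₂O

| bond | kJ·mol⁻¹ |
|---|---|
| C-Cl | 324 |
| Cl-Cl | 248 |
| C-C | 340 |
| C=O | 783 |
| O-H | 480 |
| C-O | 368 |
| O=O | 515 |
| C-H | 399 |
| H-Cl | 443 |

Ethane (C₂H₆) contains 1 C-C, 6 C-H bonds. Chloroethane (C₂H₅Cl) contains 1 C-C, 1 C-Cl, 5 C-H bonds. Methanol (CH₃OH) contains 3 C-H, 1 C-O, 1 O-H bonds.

Reaction II, by 1217 kJ

Reaction I:
  Bonds broken (reactants):
    C-C: 1 × 340 = 340
    C-H: 6 × 399 = 2394
    Cl-Cl: 1 × 248 = 248
    Σ(broken) = 2982 kJ
  Bonds formed (products):
    C-C: 1 × 340 = 340
    C-Cl: 1 × 324 = 324
    C-H: 5 × 399 = 1995
    H-Cl: 1 × 443 = 443
    Σ(formed) = 3102 kJ
  ΔH_I = 2982 − 3102 = −120 kJ
Reaction II:
  Bonds broken (reactants):
    C-H: 6 × 399 = 2394
    C-O: 2 × 368 = 736
    O-H: 2 × 480 = 960
    O=O: 3 × 515 = 1545
    Σ(broken) = 5635 kJ
  Bonds formed (products):
    C=O: 4 × 783 = 3132
    O-H: 8 × 480 = 3840
    Σ(formed) = 6972 kJ
  ΔH_II = 5635 − 6972 = −1337 kJ
ΔH_I − ΔH_II = +1217 kJ, so reaction II has the more negative ΔH; |ΔH_I − ΔH_II| = 1217 kJ.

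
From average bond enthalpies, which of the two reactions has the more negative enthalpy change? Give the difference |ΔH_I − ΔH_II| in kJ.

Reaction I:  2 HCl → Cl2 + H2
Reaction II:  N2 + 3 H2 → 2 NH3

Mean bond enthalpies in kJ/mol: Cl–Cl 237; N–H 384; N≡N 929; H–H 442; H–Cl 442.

Reaction II, by 254 kJ

Reaction I:
  Bonds broken (reactants):
    H–Cl: 2 × 442 = 884
    Σ(broken) = 884 kJ
  Bonds formed (products):
    Cl–Cl: 1 × 237 = 237
    H–H: 1 × 442 = 442
    Σ(formed) = 679 kJ
  ΔH_I = 884 − 679 = +205 kJ
Reaction II:
  Bonds broken (reactants):
    H–H: 3 × 442 = 1326
    N≡N: 1 × 929 = 929
    Σ(broken) = 2255 kJ
  Bonds formed (products):
    N–H: 6 × 384 = 2304
    Σ(formed) = 2304 kJ
  ΔH_II = 2255 − 2304 = −49 kJ
ΔH_I − ΔH_II = +254 kJ, so reaction II has the more negative ΔH; |ΔH_I − ΔH_II| = 254 kJ.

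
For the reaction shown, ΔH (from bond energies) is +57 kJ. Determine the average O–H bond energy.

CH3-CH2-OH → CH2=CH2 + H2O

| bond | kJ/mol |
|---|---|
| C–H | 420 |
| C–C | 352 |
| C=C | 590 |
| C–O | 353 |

Let D be the O–H bond energy.
Σ(broken) = 1×352 + 5×420 + 1×353 + 1×D = 2805 + D
Σ(formed) = 4×420 + 1×590 + 2×D = 2270 + 2D
ΔH = Σ(broken) − Σ(formed) = (2805 + D) − (2270 + 2D) = +535 − D
Setting this equal to +57 kJ gives D = 478 kJ/mol.

D(O–H) ≈ 478 kJ/mol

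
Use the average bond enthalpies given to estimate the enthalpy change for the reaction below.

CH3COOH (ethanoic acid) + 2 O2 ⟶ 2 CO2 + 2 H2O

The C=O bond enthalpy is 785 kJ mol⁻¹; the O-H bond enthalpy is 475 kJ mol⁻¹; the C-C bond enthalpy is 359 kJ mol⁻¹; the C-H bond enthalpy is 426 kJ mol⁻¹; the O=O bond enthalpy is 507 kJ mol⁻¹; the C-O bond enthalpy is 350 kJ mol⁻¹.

ΔH ≈ −779 kJ

Bonds broken (reactants):
  C-C: 1 × 359 = 359
  C-H: 3 × 426 = 1278
  C-O: 1 × 350 = 350
  C=O: 1 × 785 = 785
  O-H: 1 × 475 = 475
  O=O: 2 × 507 = 1014
  Σ(broken) = 4261 kJ
Bonds formed (products):
  C=O: 4 × 785 = 3140
  O-H: 4 × 475 = 1900
  Σ(formed) = 5040 kJ
ΔH = Σ(broken) − Σ(formed) = 4261 − 5040 = −779 kJ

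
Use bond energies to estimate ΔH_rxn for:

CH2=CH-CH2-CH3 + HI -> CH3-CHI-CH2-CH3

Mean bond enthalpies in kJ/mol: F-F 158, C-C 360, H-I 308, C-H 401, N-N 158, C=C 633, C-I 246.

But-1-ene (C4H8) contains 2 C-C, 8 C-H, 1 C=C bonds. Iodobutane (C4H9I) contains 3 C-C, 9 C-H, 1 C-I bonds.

ΔH ≈ −66 kJ

Bonds broken (reactants):
  C-C: 2 × 360 = 720
  C-H: 8 × 401 = 3208
  C=C: 1 × 633 = 633
  H-I: 1 × 308 = 308
  Σ(broken) = 4869 kJ
Bonds formed (products):
  C-C: 3 × 360 = 1080
  C-H: 9 × 401 = 3609
  C-I: 1 × 246 = 246
  Σ(formed) = 4935 kJ
ΔH = Σ(broken) − Σ(formed) = 4869 − 4935 = −66 kJ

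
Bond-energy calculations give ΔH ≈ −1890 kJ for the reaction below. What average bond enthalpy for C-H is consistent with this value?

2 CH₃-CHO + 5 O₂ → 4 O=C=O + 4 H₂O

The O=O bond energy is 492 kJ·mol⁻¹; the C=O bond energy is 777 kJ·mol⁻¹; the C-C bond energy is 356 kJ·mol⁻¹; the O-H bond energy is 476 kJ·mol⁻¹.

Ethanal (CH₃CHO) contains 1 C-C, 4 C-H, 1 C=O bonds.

D(C-H) ≈ 426 kJ/mol

Let D be the C-H bond energy.
Σ(broken) = 2×356 + 8×D + 2×777 + 5×492 = 4726 + 8D
Σ(formed) = 8×777 + 8×476 = 10024
ΔH = Σ(broken) − Σ(formed) = (4726 + 8D) − (10024) = −5298 + 8D
Setting this equal to −1890 kJ gives 8D = 3408, so D = 426 kJ/mol.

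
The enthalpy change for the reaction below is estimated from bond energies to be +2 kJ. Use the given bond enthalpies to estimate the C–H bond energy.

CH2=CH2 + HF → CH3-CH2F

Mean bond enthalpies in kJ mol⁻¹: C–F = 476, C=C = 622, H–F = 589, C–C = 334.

D(C–H) ≈ 399 kJ/mol

Let D be the C–H bond energy.
Σ(broken) = 4×D + 1×622 + 1×589 = 1211 + 4D
Σ(formed) = 1×334 + 1×476 + 5×D = 810 + 5D
ΔH = Σ(broken) − Σ(formed) = (1211 + 4D) − (810 + 5D) = +401 − D
Setting this equal to +2 kJ gives D = 399 kJ/mol.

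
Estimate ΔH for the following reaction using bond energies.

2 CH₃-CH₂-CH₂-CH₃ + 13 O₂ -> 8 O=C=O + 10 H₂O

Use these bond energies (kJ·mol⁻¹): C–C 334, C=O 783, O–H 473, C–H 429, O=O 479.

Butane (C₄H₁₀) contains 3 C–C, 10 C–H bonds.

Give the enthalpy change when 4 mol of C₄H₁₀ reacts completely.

ΔH = −10354 kJ

Bonds broken (reactants):
  C–C: 6 × 334 = 2004
  C–H: 20 × 429 = 8580
  O=O: 13 × 479 = 6227
  Σ(broken) = 16811 kJ
Bonds formed (products):
  C=O: 16 × 783 = 12528
  O–H: 20 × 473 = 9460
  Σ(formed) = 21988 kJ
ΔH = Σ(broken) − Σ(formed) = 16811 − 21988 = −5177 kJ
For 2× the reaction as written: 2 × (−5177) = −10354 kJ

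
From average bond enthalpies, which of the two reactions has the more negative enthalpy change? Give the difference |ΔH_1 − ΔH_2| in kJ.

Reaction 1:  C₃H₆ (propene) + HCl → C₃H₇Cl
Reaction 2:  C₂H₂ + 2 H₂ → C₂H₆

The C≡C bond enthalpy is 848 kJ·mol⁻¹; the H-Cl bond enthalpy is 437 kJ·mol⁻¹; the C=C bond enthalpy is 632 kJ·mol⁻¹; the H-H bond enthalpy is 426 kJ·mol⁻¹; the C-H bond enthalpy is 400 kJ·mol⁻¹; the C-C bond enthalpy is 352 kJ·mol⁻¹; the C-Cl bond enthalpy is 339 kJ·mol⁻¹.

Reaction 1:
  Bonds broken (reactants):
    C-C: 1 × 352 = 352
    C-H: 6 × 400 = 2400
    C=C: 1 × 632 = 632
    H-Cl: 1 × 437 = 437
    Σ(broken) = 3821 kJ
  Bonds formed (products):
    C-C: 2 × 352 = 704
    C-Cl: 1 × 339 = 339
    C-H: 7 × 400 = 2800
    Σ(formed) = 3843 kJ
  ΔH_1 = 3821 − 3843 = −22 kJ
Reaction 2:
  Bonds broken (reactants):
    C≡C: 1 × 848 = 848
    C-H: 2 × 400 = 800
    H-H: 2 × 426 = 852
    Σ(broken) = 2500 kJ
  Bonds formed (products):
    C-C: 1 × 352 = 352
    C-H: 6 × 400 = 2400
    Σ(formed) = 2752 kJ
  ΔH_2 = 2500 − 2752 = −252 kJ
ΔH_1 − ΔH_2 = +230 kJ, so reaction 2 has the more negative ΔH; |ΔH_1 − ΔH_2| = 230 kJ.

Reaction 2, by 230 kJ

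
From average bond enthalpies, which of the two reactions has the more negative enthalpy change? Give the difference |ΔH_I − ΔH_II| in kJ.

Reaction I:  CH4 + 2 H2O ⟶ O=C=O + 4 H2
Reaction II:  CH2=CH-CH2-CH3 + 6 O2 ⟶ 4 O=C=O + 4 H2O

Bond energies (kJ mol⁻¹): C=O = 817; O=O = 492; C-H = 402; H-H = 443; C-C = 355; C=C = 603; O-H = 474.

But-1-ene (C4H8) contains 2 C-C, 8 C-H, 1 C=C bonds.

Reaction II, by 2945 kJ

Reaction I:
  Bonds broken (reactants):
    C-H: 4 × 402 = 1608
    O-H: 4 × 474 = 1896
    Σ(broken) = 3504 kJ
  Bonds formed (products):
    C=O: 2 × 817 = 1634
    H-H: 4 × 443 = 1772
    Σ(formed) = 3406 kJ
  ΔH_I = 3504 − 3406 = +98 kJ
Reaction II:
  Bonds broken (reactants):
    C-C: 2 × 355 = 710
    C-H: 8 × 402 = 3216
    C=C: 1 × 603 = 603
    O=O: 6 × 492 = 2952
    Σ(broken) = 7481 kJ
  Bonds formed (products):
    C=O: 8 × 817 = 6536
    O-H: 8 × 474 = 3792
    Σ(formed) = 10328 kJ
  ΔH_II = 7481 − 10328 = −2847 kJ
ΔH_I − ΔH_II = +2945 kJ, so reaction II has the more negative ΔH; |ΔH_I − ΔH_II| = 2945 kJ.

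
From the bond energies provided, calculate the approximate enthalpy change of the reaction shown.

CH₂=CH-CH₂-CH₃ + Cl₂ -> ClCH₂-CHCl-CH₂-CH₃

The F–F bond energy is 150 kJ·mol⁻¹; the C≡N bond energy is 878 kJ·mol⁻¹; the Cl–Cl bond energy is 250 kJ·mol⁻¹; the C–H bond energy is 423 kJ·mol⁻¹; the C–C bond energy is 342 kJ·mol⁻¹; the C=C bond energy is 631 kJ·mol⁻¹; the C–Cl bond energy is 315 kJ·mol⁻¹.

ΔH ≈ −91 kJ

Bonds broken (reactants):
  C–C: 2 × 342 = 684
  C–H: 8 × 423 = 3384
  C=C: 1 × 631 = 631
  Cl–Cl: 1 × 250 = 250
  Σ(broken) = 4949 kJ
Bonds formed (products):
  C–C: 3 × 342 = 1026
  C–Cl: 2 × 315 = 630
  C–H: 8 × 423 = 3384
  Σ(formed) = 5040 kJ
ΔH = Σ(broken) − Σ(formed) = 4949 − 5040 = −91 kJ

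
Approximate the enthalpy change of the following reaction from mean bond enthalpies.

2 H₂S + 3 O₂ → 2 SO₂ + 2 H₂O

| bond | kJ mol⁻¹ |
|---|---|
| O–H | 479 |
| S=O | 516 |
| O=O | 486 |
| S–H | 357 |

Bonds broken (reactants):
  O=O: 3 × 486 = 1458
  S–H: 4 × 357 = 1428
  Σ(broken) = 2886 kJ
Bonds formed (products):
  O–H: 4 × 479 = 1916
  S=O: 4 × 516 = 2064
  Σ(formed) = 3980 kJ
ΔH = Σ(broken) − Σ(formed) = 2886 − 3980 = −1094 kJ

ΔH ≈ −1094 kJ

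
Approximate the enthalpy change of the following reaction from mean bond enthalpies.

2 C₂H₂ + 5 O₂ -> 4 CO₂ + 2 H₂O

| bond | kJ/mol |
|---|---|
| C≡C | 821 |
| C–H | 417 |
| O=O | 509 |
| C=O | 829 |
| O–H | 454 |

Bonds broken (reactants):
  C≡C: 2 × 821 = 1642
  C–H: 4 × 417 = 1668
  O=O: 5 × 509 = 2545
  Σ(broken) = 5855 kJ
Bonds formed (products):
  C=O: 8 × 829 = 6632
  O–H: 4 × 454 = 1816
  Σ(formed) = 8448 kJ
ΔH = Σ(broken) − Σ(formed) = 5855 − 8448 = −2593 kJ

ΔH ≈ −2593 kJ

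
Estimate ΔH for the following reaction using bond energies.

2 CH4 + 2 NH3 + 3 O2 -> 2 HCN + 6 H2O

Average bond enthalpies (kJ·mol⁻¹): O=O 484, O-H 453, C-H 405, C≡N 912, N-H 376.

ΔH ≈ −1122 kJ

Bonds broken (reactants):
  C-H: 8 × 405 = 3240
  N-H: 6 × 376 = 2256
  O=O: 3 × 484 = 1452
  Σ(broken) = 6948 kJ
Bonds formed (products):
  C≡N: 2 × 912 = 1824
  C-H: 2 × 405 = 810
  O-H: 12 × 453 = 5436
  Σ(formed) = 8070 kJ
ΔH = Σ(broken) − Σ(formed) = 6948 − 8070 = −1122 kJ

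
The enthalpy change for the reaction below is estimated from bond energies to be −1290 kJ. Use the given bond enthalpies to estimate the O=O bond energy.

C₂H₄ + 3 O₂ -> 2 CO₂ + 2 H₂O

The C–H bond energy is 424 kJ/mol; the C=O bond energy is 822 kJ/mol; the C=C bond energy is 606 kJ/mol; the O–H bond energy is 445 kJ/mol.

Let D be the O=O bond energy.
Σ(broken) = 4×424 + 1×606 + 3×D = 2302 + 3D
Σ(formed) = 4×822 + 4×445 = 5068
ΔH = Σ(broken) − Σ(formed) = (2302 + 3D) − (5068) = −2766 + 3D
Setting this equal to −1290 kJ gives 3D = 1476, so D = 492 kJ/mol.

D(O=O) ≈ 492 kJ/mol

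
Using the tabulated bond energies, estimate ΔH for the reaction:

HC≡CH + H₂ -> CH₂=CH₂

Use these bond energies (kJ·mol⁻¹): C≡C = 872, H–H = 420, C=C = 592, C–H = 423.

Bonds broken (reactants):
  C≡C: 1 × 872 = 872
  C–H: 2 × 423 = 846
  H–H: 1 × 420 = 420
  Σ(broken) = 2138 kJ
Bonds formed (products):
  C–H: 4 × 423 = 1692
  C=C: 1 × 592 = 592
  Σ(formed) = 2284 kJ
ΔH = Σ(broken) − Σ(formed) = 2138 − 2284 = −146 kJ

ΔH ≈ −146 kJ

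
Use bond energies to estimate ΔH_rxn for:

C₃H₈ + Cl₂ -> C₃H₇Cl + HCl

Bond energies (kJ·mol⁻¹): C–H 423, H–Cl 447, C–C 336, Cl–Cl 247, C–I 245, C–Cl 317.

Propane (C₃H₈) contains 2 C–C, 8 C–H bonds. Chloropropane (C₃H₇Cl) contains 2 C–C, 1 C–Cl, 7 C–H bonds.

ΔH ≈ −94 kJ

Bonds broken (reactants):
  C–C: 2 × 336 = 672
  C–H: 8 × 423 = 3384
  Cl–Cl: 1 × 247 = 247
  Σ(broken) = 4303 kJ
Bonds formed (products):
  C–C: 2 × 336 = 672
  C–Cl: 1 × 317 = 317
  C–H: 7 × 423 = 2961
  H–Cl: 1 × 447 = 447
  Σ(formed) = 4397 kJ
ΔH = Σ(broken) − Σ(formed) = 4303 − 4397 = −94 kJ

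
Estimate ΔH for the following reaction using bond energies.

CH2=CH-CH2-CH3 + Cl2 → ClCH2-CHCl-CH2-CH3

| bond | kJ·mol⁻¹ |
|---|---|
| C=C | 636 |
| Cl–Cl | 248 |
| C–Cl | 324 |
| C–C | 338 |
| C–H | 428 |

ΔH ≈ −102 kJ

Bonds broken (reactants):
  C–C: 2 × 338 = 676
  C–H: 8 × 428 = 3424
  C=C: 1 × 636 = 636
  Cl–Cl: 1 × 248 = 248
  Σ(broken) = 4984 kJ
Bonds formed (products):
  C–C: 3 × 338 = 1014
  C–Cl: 2 × 324 = 648
  C–H: 8 × 428 = 3424
  Σ(formed) = 5086 kJ
ΔH = Σ(broken) − Σ(formed) = 4984 − 5086 = −102 kJ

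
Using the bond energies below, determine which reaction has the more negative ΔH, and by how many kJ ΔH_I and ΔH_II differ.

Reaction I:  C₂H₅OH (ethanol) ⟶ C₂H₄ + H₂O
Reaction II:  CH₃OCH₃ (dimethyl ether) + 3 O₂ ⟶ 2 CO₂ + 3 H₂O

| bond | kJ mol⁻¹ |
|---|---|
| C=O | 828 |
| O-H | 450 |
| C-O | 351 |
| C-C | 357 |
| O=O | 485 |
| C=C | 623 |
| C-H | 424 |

Reaction II, by 1370 kJ

Reaction I:
  Bonds broken (reactants):
    C-C: 1 × 357 = 357
    C-H: 5 × 424 = 2120
    C-O: 1 × 351 = 351
    O-H: 1 × 450 = 450
    Σ(broken) = 3278 kJ
  Bonds formed (products):
    C-H: 4 × 424 = 1696
    C=C: 1 × 623 = 623
    O-H: 2 × 450 = 900
    Σ(formed) = 3219 kJ
  ΔH_I = 3278 − 3219 = +59 kJ
Reaction II:
  Bonds broken (reactants):
    C-H: 6 × 424 = 2544
    C-O: 2 × 351 = 702
    O=O: 3 × 485 = 1455
    Σ(broken) = 4701 kJ
  Bonds formed (products):
    C=O: 4 × 828 = 3312
    O-H: 6 × 450 = 2700
    Σ(formed) = 6012 kJ
  ΔH_II = 4701 − 6012 = −1311 kJ
ΔH_I − ΔH_II = +1370 kJ, so reaction II has the more negative ΔH; |ΔH_I − ΔH_II| = 1370 kJ.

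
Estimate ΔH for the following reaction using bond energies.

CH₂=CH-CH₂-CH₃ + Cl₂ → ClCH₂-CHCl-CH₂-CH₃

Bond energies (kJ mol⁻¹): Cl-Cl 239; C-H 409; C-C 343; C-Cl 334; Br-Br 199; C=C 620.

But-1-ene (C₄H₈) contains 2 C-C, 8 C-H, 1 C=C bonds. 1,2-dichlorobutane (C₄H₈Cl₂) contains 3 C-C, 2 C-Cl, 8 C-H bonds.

Bonds broken (reactants):
  C-C: 2 × 343 = 686
  C-H: 8 × 409 = 3272
  C=C: 1 × 620 = 620
  Cl-Cl: 1 × 239 = 239
  Σ(broken) = 4817 kJ
Bonds formed (products):
  C-C: 3 × 343 = 1029
  C-Cl: 2 × 334 = 668
  C-H: 8 × 409 = 3272
  Σ(formed) = 4969 kJ
ΔH = Σ(broken) − Σ(formed) = 4817 − 4969 = −152 kJ

ΔH ≈ −152 kJ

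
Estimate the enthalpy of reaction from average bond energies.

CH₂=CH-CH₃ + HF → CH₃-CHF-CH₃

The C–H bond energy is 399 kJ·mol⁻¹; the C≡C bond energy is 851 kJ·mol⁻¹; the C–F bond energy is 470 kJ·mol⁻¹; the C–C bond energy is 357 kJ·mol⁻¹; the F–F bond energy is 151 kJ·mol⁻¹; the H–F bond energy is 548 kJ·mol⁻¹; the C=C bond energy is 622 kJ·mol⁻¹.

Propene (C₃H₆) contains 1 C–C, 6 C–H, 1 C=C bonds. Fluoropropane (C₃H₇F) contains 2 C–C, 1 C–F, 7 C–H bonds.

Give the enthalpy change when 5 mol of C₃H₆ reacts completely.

Bonds broken (reactants):
  C–C: 1 × 357 = 357
  C–H: 6 × 399 = 2394
  C=C: 1 × 622 = 622
  H–F: 1 × 548 = 548
  Σ(broken) = 3921 kJ
Bonds formed (products):
  C–C: 2 × 357 = 714
  C–F: 1 × 470 = 470
  C–H: 7 × 399 = 2793
  Σ(formed) = 3977 kJ
ΔH = Σ(broken) − Σ(formed) = 3921 − 3977 = −56 kJ
For 5× the reaction as written: 5 × (−56) = −280 kJ

ΔH = −280 kJ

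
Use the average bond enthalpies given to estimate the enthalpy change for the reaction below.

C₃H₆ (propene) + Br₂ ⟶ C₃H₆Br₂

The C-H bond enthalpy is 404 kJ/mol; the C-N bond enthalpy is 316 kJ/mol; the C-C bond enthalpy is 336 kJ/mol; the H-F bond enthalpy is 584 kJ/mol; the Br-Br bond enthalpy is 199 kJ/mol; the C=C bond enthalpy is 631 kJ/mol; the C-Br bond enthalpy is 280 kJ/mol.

ΔH ≈ −66 kJ

Bonds broken (reactants):
  Br-Br: 1 × 199 = 199
  C-C: 1 × 336 = 336
  C-H: 6 × 404 = 2424
  C=C: 1 × 631 = 631
  Σ(broken) = 3590 kJ
Bonds formed (products):
  C-Br: 2 × 280 = 560
  C-C: 2 × 336 = 672
  C-H: 6 × 404 = 2424
  Σ(formed) = 3656 kJ
ΔH = Σ(broken) − Σ(formed) = 3590 − 3656 = −66 kJ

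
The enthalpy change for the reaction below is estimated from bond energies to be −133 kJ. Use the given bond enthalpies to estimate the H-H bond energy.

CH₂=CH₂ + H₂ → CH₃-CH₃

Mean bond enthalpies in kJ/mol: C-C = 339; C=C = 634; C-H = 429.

Let D be the H-H bond energy.
Σ(broken) = 4×429 + 1×634 + 1×D = 2350 + D
Σ(formed) = 1×339 + 6×429 = 2913
ΔH = Σ(broken) − Σ(formed) = (2350 + D) − (2913) = −563 + D
Setting this equal to −133 kJ gives D = 430 kJ/mol.

D(H-H) ≈ 430 kJ/mol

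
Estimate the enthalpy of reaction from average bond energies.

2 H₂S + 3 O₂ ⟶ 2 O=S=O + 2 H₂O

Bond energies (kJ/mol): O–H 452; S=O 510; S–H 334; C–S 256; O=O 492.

ΔH ≈ −1036 kJ

Bonds broken (reactants):
  O=O: 3 × 492 = 1476
  S–H: 4 × 334 = 1336
  Σ(broken) = 2812 kJ
Bonds formed (products):
  O–H: 4 × 452 = 1808
  S=O: 4 × 510 = 2040
  Σ(formed) = 3848 kJ
ΔH = Σ(broken) − Σ(formed) = 2812 − 3848 = −1036 kJ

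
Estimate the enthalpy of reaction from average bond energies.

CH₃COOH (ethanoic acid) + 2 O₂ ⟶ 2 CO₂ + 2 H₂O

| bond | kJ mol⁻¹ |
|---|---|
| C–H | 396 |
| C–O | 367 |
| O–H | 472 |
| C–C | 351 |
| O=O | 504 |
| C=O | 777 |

ΔH ≈ −833 kJ

Bonds broken (reactants):
  C–C: 1 × 351 = 351
  C–H: 3 × 396 = 1188
  C–O: 1 × 367 = 367
  C=O: 1 × 777 = 777
  O–H: 1 × 472 = 472
  O=O: 2 × 504 = 1008
  Σ(broken) = 4163 kJ
Bonds formed (products):
  C=O: 4 × 777 = 3108
  O–H: 4 × 472 = 1888
  Σ(formed) = 4996 kJ
ΔH = Σ(broken) − Σ(formed) = 4163 − 4996 = −833 kJ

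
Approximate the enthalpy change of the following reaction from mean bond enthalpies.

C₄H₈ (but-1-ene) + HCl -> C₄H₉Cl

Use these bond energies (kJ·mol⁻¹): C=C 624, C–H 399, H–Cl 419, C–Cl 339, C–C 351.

Bonds broken (reactants):
  C–C: 2 × 351 = 702
  C–H: 8 × 399 = 3192
  C=C: 1 × 624 = 624
  H–Cl: 1 × 419 = 419
  Σ(broken) = 4937 kJ
Bonds formed (products):
  C–C: 3 × 351 = 1053
  C–Cl: 1 × 339 = 339
  C–H: 9 × 399 = 3591
  Σ(formed) = 4983 kJ
ΔH = Σ(broken) − Σ(formed) = 4937 − 4983 = −46 kJ

ΔH ≈ −46 kJ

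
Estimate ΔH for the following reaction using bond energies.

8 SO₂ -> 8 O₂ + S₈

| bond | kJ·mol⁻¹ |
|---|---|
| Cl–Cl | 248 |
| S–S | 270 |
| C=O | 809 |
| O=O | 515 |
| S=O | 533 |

Bonds broken (reactants):
  S=O: 16 × 533 = 8528
  Σ(broken) = 8528 kJ
Bonds formed (products):
  O=O: 8 × 515 = 4120
  S–S: 8 × 270 = 2160
  Σ(formed) = 6280 kJ
ΔH = Σ(broken) − Σ(formed) = 8528 − 6280 = +2248 kJ

ΔH ≈ +2248 kJ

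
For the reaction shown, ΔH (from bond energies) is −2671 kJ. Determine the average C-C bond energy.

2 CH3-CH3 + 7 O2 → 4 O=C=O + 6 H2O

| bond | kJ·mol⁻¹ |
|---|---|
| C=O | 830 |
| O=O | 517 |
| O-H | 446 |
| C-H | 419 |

Let D be the C-C bond energy.
Σ(broken) = 2×D + 12×419 + 7×517 = 8647 + 2D
Σ(formed) = 8×830 + 12×446 = 11992
ΔH = Σ(broken) − Σ(formed) = (8647 + 2D) − (11992) = −3345 + 2D
Setting this equal to −2671 kJ gives 2D = 674, so D = 337 kJ/mol.

D(C-C) ≈ 337 kJ/mol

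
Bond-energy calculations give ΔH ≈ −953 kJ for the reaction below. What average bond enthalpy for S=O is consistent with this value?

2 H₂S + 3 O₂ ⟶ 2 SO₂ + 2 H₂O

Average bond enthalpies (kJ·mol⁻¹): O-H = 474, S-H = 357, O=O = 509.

D(S=O) ≈ 503 kJ/mol

Let D be the S=O bond energy.
Σ(broken) = 3×509 + 4×357 = 2955
Σ(formed) = 4×474 + 4×D = 1896 + 4D
ΔH = Σ(broken) − Σ(formed) = (2955) − (1896 + 4D) = +1059 − 4D
Setting this equal to −953 kJ gives 4D = 2012, so D = 503 kJ/mol.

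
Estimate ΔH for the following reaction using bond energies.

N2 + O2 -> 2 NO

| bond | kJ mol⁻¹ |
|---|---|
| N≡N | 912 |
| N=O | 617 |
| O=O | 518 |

Bonds broken (reactants):
  N≡N: 1 × 912 = 912
  O=O: 1 × 518 = 518
  Σ(broken) = 1430 kJ
Bonds formed (products):
  N=O: 2 × 617 = 1234
  Σ(formed) = 1234 kJ
ΔH = Σ(broken) − Σ(formed) = 1430 − 1234 = +196 kJ

ΔH ≈ +196 kJ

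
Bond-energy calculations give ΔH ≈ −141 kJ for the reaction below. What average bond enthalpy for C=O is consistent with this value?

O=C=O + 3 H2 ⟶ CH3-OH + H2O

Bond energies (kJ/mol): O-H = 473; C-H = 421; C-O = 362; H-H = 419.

D(C=O) ≈ 823 kJ/mol

Let D be the C=O bond energy.
Σ(broken) = 2×D + 3×419 = 1257 + 2D
Σ(formed) = 3×421 + 1×362 + 3×473 = 3044
ΔH = Σ(broken) − Σ(formed) = (1257 + 2D) − (3044) = −1787 + 2D
Setting this equal to −141 kJ gives 2D = 1646, so D = 823 kJ/mol.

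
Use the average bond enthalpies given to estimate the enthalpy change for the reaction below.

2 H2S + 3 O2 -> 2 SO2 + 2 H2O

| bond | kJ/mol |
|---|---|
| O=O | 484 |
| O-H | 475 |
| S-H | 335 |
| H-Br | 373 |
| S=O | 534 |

Bonds broken (reactants):
  O=O: 3 × 484 = 1452
  S-H: 4 × 335 = 1340
  Σ(broken) = 2792 kJ
Bonds formed (products):
  O-H: 4 × 475 = 1900
  S=O: 4 × 534 = 2136
  Σ(formed) = 4036 kJ
ΔH = Σ(broken) − Σ(formed) = 2792 − 4036 = −1244 kJ

ΔH ≈ −1244 kJ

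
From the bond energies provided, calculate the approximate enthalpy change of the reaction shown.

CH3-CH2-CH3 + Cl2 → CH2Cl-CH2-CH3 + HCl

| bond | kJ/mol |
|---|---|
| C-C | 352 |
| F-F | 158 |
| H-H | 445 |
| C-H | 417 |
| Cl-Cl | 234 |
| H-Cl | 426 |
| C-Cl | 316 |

Bonds broken (reactants):
  C-C: 2 × 352 = 704
  C-H: 8 × 417 = 3336
  Cl-Cl: 1 × 234 = 234
  Σ(broken) = 4274 kJ
Bonds formed (products):
  C-C: 2 × 352 = 704
  C-Cl: 1 × 316 = 316
  C-H: 7 × 417 = 2919
  H-Cl: 1 × 426 = 426
  Σ(formed) = 4365 kJ
ΔH = Σ(broken) − Σ(formed) = 4274 − 4365 = −91 kJ

ΔH ≈ −91 kJ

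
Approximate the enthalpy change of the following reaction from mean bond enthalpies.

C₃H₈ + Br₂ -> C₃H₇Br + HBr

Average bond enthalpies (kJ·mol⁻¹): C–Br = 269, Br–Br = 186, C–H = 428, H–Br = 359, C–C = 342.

ΔH ≈ −14 kJ

Bonds broken (reactants):
  Br–Br: 1 × 186 = 186
  C–C: 2 × 342 = 684
  C–H: 8 × 428 = 3424
  Σ(broken) = 4294 kJ
Bonds formed (products):
  C–Br: 1 × 269 = 269
  C–C: 2 × 342 = 684
  C–H: 7 × 428 = 2996
  H–Br: 1 × 359 = 359
  Σ(formed) = 4308 kJ
ΔH = Σ(broken) − Σ(formed) = 4294 − 4308 = −14 kJ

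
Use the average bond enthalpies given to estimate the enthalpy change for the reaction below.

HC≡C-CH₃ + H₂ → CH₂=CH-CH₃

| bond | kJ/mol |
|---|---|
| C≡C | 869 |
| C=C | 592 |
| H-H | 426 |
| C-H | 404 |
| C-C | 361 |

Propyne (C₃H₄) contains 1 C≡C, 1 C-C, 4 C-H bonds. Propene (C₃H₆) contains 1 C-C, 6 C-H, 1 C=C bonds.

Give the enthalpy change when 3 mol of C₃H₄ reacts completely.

ΔH = −315 kJ

Bonds broken (reactants):
  C≡C: 1 × 869 = 869
  C-C: 1 × 361 = 361
  C-H: 4 × 404 = 1616
  H-H: 1 × 426 = 426
  Σ(broken) = 3272 kJ
Bonds formed (products):
  C-C: 1 × 361 = 361
  C-H: 6 × 404 = 2424
  C=C: 1 × 592 = 592
  Σ(formed) = 3377 kJ
ΔH = Σ(broken) − Σ(formed) = 3272 − 3377 = −105 kJ
For 3× the reaction as written: 3 × (−105) = −315 kJ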